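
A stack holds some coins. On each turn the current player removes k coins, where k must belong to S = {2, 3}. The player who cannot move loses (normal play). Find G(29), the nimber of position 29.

2

G(0) = 0
G(1) = mex{} = 0
G(2) = mex{0} = 1
G(3) = mex{0,0} = 1
G(4) = mex{1,0} = 2
G(5) = mex{1,1} = 0
G(6) = mex{2,1} = 0
G(7) = mex{0,2} = 1
G(8) = mex{0,0} = 1
G(9) = mex{1,0} = 2
G(10) = mex{1,1} = 0
G(11) = mex{2,1} = 0
G(12) = mex{0,2} = 1
G(13) = mex{0,0} = 1
G(14) = mex{1,0} = 2
G(15) = mex{1,1} = 0
G(16) = mex{2,1} = 0
G(17) = mex{0,2} = 1
G(18) = mex{0,0} = 1
G(19) = mex{1,0} = 2
G(20) = mex{1,1} = 0
G(21) = mex{2,1} = 0
G(22) = mex{0,2} = 1
G(23) = mex{0,0} = 1
G(24) = mex{1,0} = 2
G(25) = mex{1,1} = 0
G(26) = mex{2,1} = 0
G(27) = mex{0,2} = 1
G(28) = mex{0,0} = 1
G(29) = mex{1,0} = 2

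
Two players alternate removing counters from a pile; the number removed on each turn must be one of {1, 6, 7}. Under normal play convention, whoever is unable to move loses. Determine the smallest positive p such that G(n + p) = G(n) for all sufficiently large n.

12

G(0) = 0
G(1) = mex{0} = 1
G(2) = mex{1} = 0
G(3) = mex{0} = 1
G(4) = mex{1} = 0
G(5) = mex{0} = 1
G(6) = mex{1,0} = 2
G(7) = mex{2,1,0} = 3
G(8) = mex{3,0,1} = 2
G(9) = mex{2,1,0} = 3
G(10) = mex{3,0,1} = 2
G(11) = mex{2,1,0} = 3
G(12) = mex{3,2,1} = 0
G(13) = mex{0,3,2} = 1
G(14) = mex{1,2,3} = 0
G(15) = mex{0,3,2} = 1
G(16) = mex{1,2,3} = 0
G(17) = mex{0,3,2} = 1
G(18) = mex{1,0,3} = 2
G(19) = mex{2,1,0} = 3
G(20) = mex{3,0,1} = 2
G(21) = mex{2,1,0} = 3
G(22) = mex{3,0,1} = 2
G(23) = mex{2,1,0} = 3
G(24) = mex{3,2,1} = 0
G(25) = mex{0,3,2} = 1
G(n+12) = G(n) holds for n = 0,…,6 (a full window of length max(S) = 7), so the sequence is purely periodic with period 12.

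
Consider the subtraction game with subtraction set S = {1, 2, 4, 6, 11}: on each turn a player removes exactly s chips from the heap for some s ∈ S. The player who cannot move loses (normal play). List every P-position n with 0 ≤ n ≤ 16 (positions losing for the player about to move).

G(0) = 0
G(1) = mex{0} = 1
G(2) = mex{1,0} = 2
G(3) = mex{2,1} = 0
G(4) = mex{0,2,0} = 1
G(5) = mex{1,0,1} = 2
G(6) = mex{2,1,2,0} = 3
G(7) = mex{3,2,0,1} = 4
G(8) = mex{4,3,1,2} = 0
G(9) = mex{0,4,2,0} = 1
G(10) = mex{1,0,3,1} = 2
G(11) = mex{2,1,4,2,0} = 3
G(12) = mex{3,2,0,3,1} = 4
G(13) = mex{4,3,1,4,2} = 0
G(14) = mex{0,4,2,0,0} = 1
G(15) = mex{1,0,3,1,1} = 2
G(16) = mex{2,1,4,2,2} = 0
P-positions are exactly the n with G(n) = 0.

0, 3, 8, 13, 16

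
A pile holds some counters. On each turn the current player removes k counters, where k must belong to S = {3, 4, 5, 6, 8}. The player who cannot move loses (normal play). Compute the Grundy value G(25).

G(0) = 0
G(1) = mex{} = 0
G(2) = mex{} = 0
G(3) = mex{0} = 1
G(4) = mex{0,0} = 1
G(5) = mex{0,0,0} = 1
G(6) = mex{1,0,0,0} = 2
G(7) = mex{1,1,0,0} = 2
G(8) = mex{1,1,1,0,0} = 2
G(9) = mex{2,1,1,1,0} = 3
G(10) = mex{2,2,1,1,0} = 3
G(11) = mex{2,2,2,1,1} = 0
G(12) = mex{3,2,2,2,1} = 0
G(13) = mex{3,3,2,2,1} = 0
G(14) = mex{0,3,3,2,2} = 1
G(15) = mex{0,0,3,3,2} = 1
G(16) = mex{0,0,0,3,2} = 1
G(17) = mex{1,0,0,0,3} = 2
G(18) = mex{1,1,0,0,3} = 2
G(19) = mex{1,1,1,0,0} = 2
G(20) = mex{2,1,1,1,0} = 3
G(21) = mex{2,2,1,1,0} = 3
G(22) = mex{2,2,2,1,1} = 0
G(23) = mex{3,2,2,2,1} = 0
G(24) = mex{3,3,2,2,1} = 0
G(25) = mex{0,3,3,2,2} = 1

1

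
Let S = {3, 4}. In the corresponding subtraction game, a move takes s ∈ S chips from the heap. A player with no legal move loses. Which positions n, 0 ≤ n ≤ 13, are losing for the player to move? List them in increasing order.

n :  0  1  2  3  4  5  6  7  8  9 10 11 12 13
G :  0  0  0  1  1  1  2  0  0  0  1  1  1  2
P-positions are exactly the n with G(n) = 0.

0, 1, 2, 7, 8, 9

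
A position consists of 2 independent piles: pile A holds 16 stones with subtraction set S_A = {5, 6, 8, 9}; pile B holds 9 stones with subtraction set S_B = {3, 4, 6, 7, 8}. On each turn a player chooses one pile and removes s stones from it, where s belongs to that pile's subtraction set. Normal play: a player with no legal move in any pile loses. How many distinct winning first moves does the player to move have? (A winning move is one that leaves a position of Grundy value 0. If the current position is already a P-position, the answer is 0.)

2

Pile A, S = {5, 6, 8, 9}:
n :  0  1  2  3  4  5  6  7  8  9 10 11 12 13 14 15 16
G :  0  0  0  0  0  1  1  1  1  1  2  2  2  2  0  0  0
G_A(16) = 0.
Pile B, S = {3, 4, 6, 7, 8}:
G(0) = 0
G(1) = mex{} = 0
G(2) = mex{} = 0
G(3) = mex{0} = 1
G(4) = mex{0,0} = 1
G(5) = mex{0,0} = 1
G(6) = mex{1,0,0} = 2
G(7) = mex{1,1,0,0} = 2
G(8) = mex{1,1,0,0,0} = 2
G(9) = mex{2,1,1,0,0} = 3
G_B(9) = 3.
Combined Grundy value = 0 ⊕ 3 = 3.
A winning move leaves total XOR = 0, i.e. changes one component's Grundy value g to g ⊕ X where X is the current total.
Pile A: need g' = 0⊕3 = 3. Options: 16−5→G=2, 16−6→G=2, 16−8→G=1, 16−9→G=1. Hits: 0.
Pile B: need g' = 3⊕3 = 0. Options: 9−3→G=2, 9−4→G=1, 9−6→G=1, 9−7→G=0, 9−8→G=0. Hits: 2.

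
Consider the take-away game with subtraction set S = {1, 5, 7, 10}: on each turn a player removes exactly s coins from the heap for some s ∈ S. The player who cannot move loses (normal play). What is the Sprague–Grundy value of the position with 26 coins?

1

n :  0  1  2  3  4  5  6  7  8  9 10 11 12 13 14 15 16 17 18 19 20 21 22 23 24 25 26
G :  0  1  0  1  0  1  0  1  0  1  2  3  2  3  2  3  2  0  1  0  1  0  1  0  1  0  1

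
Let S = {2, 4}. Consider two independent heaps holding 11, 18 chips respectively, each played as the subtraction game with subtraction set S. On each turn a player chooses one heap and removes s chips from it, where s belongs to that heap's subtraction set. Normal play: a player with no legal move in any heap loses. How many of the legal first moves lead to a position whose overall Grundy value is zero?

2

All heaps use S = {2, 4}:
n :  0  1  2  3  4  5  6  7  8  9 10 11 12 13 14 15 16 17 18
G :  0  0  1  1  2  2  0  0  1  1  2  2  0  0  1  1  2  2  0
Heap A: G(11) = 2.
Heap B: G(18) = 0.
Combined Grundy value = 2 ⊕ 0 = 2.
A winning move leaves total XOR = 0, i.e. changes one component's Grundy value g to g ⊕ X where X is the current total.
Heap A: need g' = 2⊕2 = 0. Options: 11−2→G=1, 11−4→G=0. Hits: 1.
Heap B: need g' = 0⊕2 = 2. Options: 18−2→G=2, 18−4→G=1. Hits: 1.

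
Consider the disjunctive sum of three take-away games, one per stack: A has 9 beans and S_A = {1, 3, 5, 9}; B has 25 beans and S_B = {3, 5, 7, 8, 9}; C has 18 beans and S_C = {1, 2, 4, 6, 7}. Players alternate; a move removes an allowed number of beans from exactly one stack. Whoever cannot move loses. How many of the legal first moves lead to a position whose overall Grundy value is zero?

3

Stack A, S = {1, 3, 5, 9}:
G(0) = 0
G(1) = mex{0} = 1
G(2) = mex{1} = 0
G(3) = mex{0,0} = 1
G(4) = mex{1,1} = 0
G(5) = mex{0,0,0} = 1
G(6) = mex{1,1,1} = 0
G(7) = mex{0,0,0} = 1
G(8) = mex{1,1,1} = 0
G(9) = mex{0,0,0,0} = 1
G_A(9) = 1.
Stack B, S = {3, 5, 7, 8, 9}:
G(0) = 0
G(1) = mex{} = 0
G(2) = mex{} = 0
G(3) = mex{0} = 1
G(4) = mex{0} = 1
G(5) = mex{0,0} = 1
G(6) = mex{1,0} = 2
G(7) = mex{1,0,0} = 2
G(8) = mex{1,1,0,0} = 2
G(9) = mex{2,1,0,0,0} = 3
G(10) = mex{2,1,1,0,0} = 3
G(11) = mex{2,2,1,1,0} = 3
G(12) = mex{3,2,1,1,1} = 0
G(13) = mex{3,2,2,1,1} = 0
G(14) = mex{3,3,2,2,1} = 0
G(15) = mex{0,3,2,2,2} = 1
G(16) = mex{0,3,3,2,2} = 1
G(17) = mex{0,0,3,3,2} = 1
G(18) = mex{1,0,3,3,3} = 2
G(19) = mex{1,0,0,3,3} = 2
G(20) = mex{1,1,0,0,3} = 2
G(21) = mex{2,1,0,0,0} = 3
G(22) = mex{2,1,1,0,0} = 3
G(23) = mex{2,2,1,1,0} = 3
G(24) = mex{3,2,1,1,1} = 0
G(25) = mex{3,2,2,1,1} = 0
G_B(25) = 0.
Stack C, S = {1, 2, 4, 6, 7}:
G(0) = 0
G(1) = mex{0} = 1
G(2) = mex{1,0} = 2
G(3) = mex{2,1} = 0
G(4) = mex{0,2,0} = 1
G(5) = mex{1,0,1} = 2
G(6) = mex{2,1,2,0} = 3
G(7) = mex{3,2,0,1,0} = 4
G(8) = mex{4,3,1,2,1} = 0
G(9) = mex{0,4,2,0,2} = 1
G(10) = mex{1,0,3,1,0} = 2
G(11) = mex{2,1,4,2,1} = 0
G(12) = mex{0,2,0,3,2} = 1
G(13) = mex{1,0,1,4,3} = 2
G(14) = mex{2,1,2,0,4} = 3
G(15) = mex{3,2,0,1,0} = 4
G(16) = mex{4,3,1,2,1} = 0
G(17) = mex{0,4,2,0,2} = 1
G(18) = mex{1,0,3,1,0} = 2
G_C(18) = 2.
Combined Grundy value = 1 ⊕ 0 ⊕ 2 = 3.
A winning move leaves total XOR = 0, i.e. changes one component's Grundy value g to g ⊕ X where X is the current total.
Stack A: need g' = 1⊕3 = 2. Options: 9−1→G=0, 9−3→G=0, 9−5→G=0, 9−9→G=0. Hits: 0.
Stack B: need g' = 0⊕3 = 3. Options: 25−3→G=3, 25−5→G=2, 25−7→G=2, 25−8→G=1, 25−9→G=1. Hits: 1.
Stack C: need g' = 2⊕3 = 1. Options: 18−1→G=1, 18−2→G=0, 18−4→G=3, 18−6→G=1, 18−7→G=0. Hits: 2.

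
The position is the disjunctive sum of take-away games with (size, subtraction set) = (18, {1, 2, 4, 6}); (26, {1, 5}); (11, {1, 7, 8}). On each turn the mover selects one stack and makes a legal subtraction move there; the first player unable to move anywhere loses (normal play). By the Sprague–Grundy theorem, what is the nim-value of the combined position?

Stack A, S = {1, 2, 4, 6}:
n :  0  1  2  3  4  5  6  7  8  9 10 11 12 13 14 15 16 17 18
G :  0  1  2  0  1  2  3  4  0  1  2  0  1  2  3  4  0  1  2
G_A(18) = 2.
Stack B, S = {1, 5}:
G(0) = 0
G(1) = mex{0} = 1
G(2) = mex{1} = 0
G(3) = mex{0} = 1
G(4) = mex{1} = 0
G(5) = mex{0,0} = 1
G(6) = mex{1,1} = 0
G(7) = mex{0,0} = 1
G(8) = mex{1,1} = 0
G(9) = mex{0,0} = 1
G(10) = mex{1,1} = 0
G(11) = mex{0,0} = 1
G(12) = mex{1,1} = 0
G(13) = mex{0,0} = 1
G(14) = mex{1,1} = 0
G(15) = mex{0,0} = 1
G(16) = mex{1,1} = 0
G(17) = mex{0,0} = 1
G(18) = mex{1,1} = 0
G(19) = mex{0,0} = 1
G(20) = mex{1,1} = 0
G(21) = mex{0,0} = 1
G(22) = mex{1,1} = 0
G(23) = mex{0,0} = 1
G(24) = mex{1,1} = 0
G(25) = mex{0,0} = 1
G(26) = mex{1,1} = 0
G_B(26) = 0.
Stack C, S = {1, 7, 8}:
G(0) = 0
G(1) = mex{0} = 1
G(2) = mex{1} = 0
G(3) = mex{0} = 1
G(4) = mex{1} = 0
G(5) = mex{0} = 1
G(6) = mex{1} = 0
G(7) = mex{0,0} = 1
G(8) = mex{1,1,0} = 2
G(9) = mex{2,0,1} = 3
G(10) = mex{3,1,0} = 2
G(11) = mex{2,0,1} = 3
G_C(11) = 3.
Combined Grundy value = 2 ⊕ 0 ⊕ 3 = 1.

1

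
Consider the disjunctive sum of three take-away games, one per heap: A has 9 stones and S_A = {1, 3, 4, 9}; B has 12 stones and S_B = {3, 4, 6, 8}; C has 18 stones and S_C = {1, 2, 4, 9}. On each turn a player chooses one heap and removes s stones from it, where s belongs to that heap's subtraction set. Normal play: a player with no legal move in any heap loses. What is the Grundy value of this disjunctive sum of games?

Heap A, S = {1, 3, 4, 9}:
G(0) = 0
G(1) = mex{0} = 1
G(2) = mex{1} = 0
G(3) = mex{0,0} = 1
G(4) = mex{1,1,0} = 2
G(5) = mex{2,0,1} = 3
G(6) = mex{3,1,0} = 2
G(7) = mex{2,2,1} = 0
G(8) = mex{0,3,2} = 1
G(9) = mex{1,2,3,0} = 4
G_A(9) = 4.
Heap B, S = {3, 4, 6, 8}:
G(0) = 0
G(1) = mex{} = 0
G(2) = mex{} = 0
G(3) = mex{0} = 1
G(4) = mex{0,0} = 1
G(5) = mex{0,0} = 1
G(6) = mex{1,0,0} = 2
G(7) = mex{1,1,0} = 2
G(8) = mex{1,1,0,0} = 2
G(9) = mex{2,1,1,0} = 3
G(10) = mex{2,2,1,0} = 3
G(11) = mex{2,2,1,1} = 0
G(12) = mex{3,2,2,1} = 0
G_B(12) = 0.
Heap C, S = {1, 2, 4, 9}:
G(0) = 0
G(1) = mex{0} = 1
G(2) = mex{1,0} = 2
G(3) = mex{2,1} = 0
G(4) = mex{0,2,0} = 1
G(5) = mex{1,0,1} = 2
G(6) = mex{2,1,2} = 0
G(7) = mex{0,2,0} = 1
G(8) = mex{1,0,1} = 2
G(9) = mex{2,1,2,0} = 3
G(10) = mex{3,2,0,1} = 4
G(11) = mex{4,3,1,2} = 0
G(12) = mex{0,4,2,0} = 1
G(13) = mex{1,0,3,1} = 2
G(14) = mex{2,1,4,2} = 0
G(15) = mex{0,2,0,0} = 1
G(16) = mex{1,0,1,1} = 2
G(17) = mex{2,1,2,2} = 0
G(18) = mex{0,2,0,3} = 1
G_C(18) = 1.
Combined Grundy value = 4 ⊕ 0 ⊕ 1 = 5.

5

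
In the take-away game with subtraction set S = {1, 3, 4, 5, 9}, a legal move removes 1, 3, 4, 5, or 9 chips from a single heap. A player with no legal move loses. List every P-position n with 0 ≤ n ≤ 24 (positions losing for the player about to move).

n :  0  1  2  3  4  5  6  7  8  9 10 11 12 13 14 15 16 17 18 19 20 21 22 23 24
G :  0  1  0  1  2  3  2  3  0  1  0  1  2  3  2  3  0  1  0  1  2  3  2  3  0
P-positions are exactly the n with G(n) = 0.

0, 2, 8, 10, 16, 18, 24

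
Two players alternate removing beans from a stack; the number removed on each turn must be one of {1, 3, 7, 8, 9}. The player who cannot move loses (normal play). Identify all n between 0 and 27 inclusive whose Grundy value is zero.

0, 2, 4, 6, 16, 18, 20, 22

n :  0  1  2  3  4  5  6  7  8  9 10 11 12 13 14 15 16 17 18 19 20 21 22 23 24 25 26 27
G :  0  1  0  1  0  1  0  1  2  3  2  3  2  3  2  3  0  1  0  1  0  1  0  1  2  3  2  3
P-positions are exactly the n with G(n) = 0.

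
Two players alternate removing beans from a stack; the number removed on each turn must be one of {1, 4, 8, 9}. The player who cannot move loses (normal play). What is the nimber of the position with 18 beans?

1

n :  0  1  2  3  4  5  6  7  8  9 10 11 12 13 14 15 16 17 18
G :  0  1  0  1  2  0  1  0  1  2  3  2  0  1  2  3  2  0  1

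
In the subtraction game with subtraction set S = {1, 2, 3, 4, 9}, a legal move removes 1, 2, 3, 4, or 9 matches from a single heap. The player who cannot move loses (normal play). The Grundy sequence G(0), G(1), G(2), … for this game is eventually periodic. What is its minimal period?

n :  0  1  2  3  4  5  6  7  8  9 10 11 12 13 14 15
G :  0  1  2  3  4  0  1  2  3  4  0  1  2  3  4  0
G(n+5) = G(n) holds for n = 0,…,8 (a full window of length max(S) = 9), so the sequence is purely periodic with period 5.

5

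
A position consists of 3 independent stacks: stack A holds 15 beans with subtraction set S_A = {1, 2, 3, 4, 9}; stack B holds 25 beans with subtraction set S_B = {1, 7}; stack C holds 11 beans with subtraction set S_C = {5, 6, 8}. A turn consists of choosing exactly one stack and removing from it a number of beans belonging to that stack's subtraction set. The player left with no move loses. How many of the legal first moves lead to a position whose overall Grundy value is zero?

Stack A, S = {1, 2, 3, 4, 9}:
n :  0  1  2  3  4  5  6  7  8  9 10 11 12 13 14 15
G :  0  1  2  3  4  0  1  2  3  4  0  1  2  3  4  0
G_A(15) = 0.
Stack B, S = {1, 7}:
n :  0  1  2  3  4  5  6  7  8  9 10 11 12 13 14 15 16 17 18 19 20 21 22 23 24 25
G :  0  1  0  1  0  1  0  1  0  1  0  1  0  1  0  1  0  1  0  1  0  1  0  1  0  1
G_B(25) = 1.
Stack C, S = {5, 6, 8}:
n :  0  1  2  3  4  5  6  7  8  9 10 11
G :  0  0  0  0  0  1  1  1  1  1  2  2
G_C(11) = 2.
Combined Grundy value = 0 ⊕ 1 ⊕ 2 = 3.
A winning move leaves total XOR = 0, i.e. changes one component's Grundy value g to g ⊕ X where X is the current total.
Stack A: need g' = 0⊕3 = 3. Options: 15−1→G=4, 15−2→G=3, 15−3→G=2, 15−4→G=1, 15−9→G=1. Hits: 1.
Stack B: need g' = 1⊕3 = 2. Options: 25−1→G=0, 25−7→G=0. Hits: 0.
Stack C: need g' = 2⊕3 = 1. Options: 11−5→G=1, 11−6→G=1, 11−8→G=0. Hits: 2.

3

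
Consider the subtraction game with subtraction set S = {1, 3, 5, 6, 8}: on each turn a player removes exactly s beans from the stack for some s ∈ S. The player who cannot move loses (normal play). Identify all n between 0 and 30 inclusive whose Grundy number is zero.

n :  0  1  2  3  4  5  6  7  8  9 10 11 12 13 14 15 16 17 18 19 20 21 22 23 24 25 26 27 28 29 30
G :  0  1  0  1  0  1  2  3  2  3  2  0  1  0  1  0  1  2  3  2  3  2  0  1  0  1  0  1  2  3  2
P-positions are exactly the n with G(n) = 0.

0, 2, 4, 11, 13, 15, 22, 24, 26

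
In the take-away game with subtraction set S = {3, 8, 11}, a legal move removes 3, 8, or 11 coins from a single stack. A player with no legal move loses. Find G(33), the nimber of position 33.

2

G(0) = 0
G(1) = mex{} = 0
G(2) = mex{} = 0
G(3) = mex{0} = 1
G(4) = mex{0} = 1
G(5) = mex{0} = 1
G(6) = mex{1} = 0
G(7) = mex{1} = 0
G(8) = mex{1,0} = 2
G(9) = mex{0,0} = 1
G(10) = mex{0,0} = 1
G(11) = mex{2,1,0} = 3
G(12) = mex{1,1,0} = 2
G(13) = mex{1,1,0} = 2
G(14) = mex{3,0,1} = 2
G(15) = mex{2,0,1} = 3
G(16) = mex{2,2,1} = 0
G(17) = mex{2,1,0} = 3
G(18) = mex{3,1,0} = 2
G(19) = mex{0,3,2} = 1
G(20) = mex{3,2,1} = 0
G(21) = mex{2,2,1} = 0
G(22) = mex{1,2,3} = 0
G(23) = mex{0,3,2} = 1
G(24) = mex{0,0,2} = 1
G(25) = mex{0,3,2} = 1
G(26) = mex{1,2,3} = 0
G(27) = mex{1,1,0} = 2
G(28) = mex{1,0,3} = 2
G(29) = mex{0,0,2} = 1
G(30) = mex{2,0,1} = 3
G(31) = mex{2,1,0} = 3
G(32) = mex{1,1,0} = 2
G(33) = mex{3,1,0} = 2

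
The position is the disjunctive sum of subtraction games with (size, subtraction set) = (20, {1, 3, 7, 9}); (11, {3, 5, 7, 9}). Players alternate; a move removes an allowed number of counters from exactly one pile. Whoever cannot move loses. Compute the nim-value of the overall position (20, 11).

Pile A, S = {1, 3, 7, 9}:
G(0) = 0
G(1) = mex{0} = 1
G(2) = mex{1} = 0
G(3) = mex{0,0} = 1
G(4) = mex{1,1} = 0
G(5) = mex{0,0} = 1
G(6) = mex{1,1} = 0
G(7) = mex{0,0,0} = 1
G(8) = mex{1,1,1} = 0
G(9) = mex{0,0,0,0} = 1
G(10) = mex{1,1,1,1} = 0
G(11) = mex{0,0,0,0} = 1
G(12) = mex{1,1,1,1} = 0
G(13) = mex{0,0,0,0} = 1
G(14) = mex{1,1,1,1} = 0
G(15) = mex{0,0,0,0} = 1
G(16) = mex{1,1,1,1} = 0
G(17) = mex{0,0,0,0} = 1
G(18) = mex{1,1,1,1} = 0
G(19) = mex{0,0,0,0} = 1
G(20) = mex{1,1,1,1} = 0
G_A(20) = 0.
Pile B, S = {3, 5, 7, 9}:
n :  0  1  2  3  4  5  6  7  8  9 10 11
G :  0  0  0  1  1  1  2  2  2  3  3  3
G_B(11) = 3.
Combined Grundy value = 0 ⊕ 3 = 3.

3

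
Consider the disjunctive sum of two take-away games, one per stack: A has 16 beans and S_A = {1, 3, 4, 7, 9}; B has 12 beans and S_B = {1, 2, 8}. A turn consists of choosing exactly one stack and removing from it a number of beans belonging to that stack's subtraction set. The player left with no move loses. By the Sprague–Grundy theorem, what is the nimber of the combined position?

0

Stack A, S = {1, 3, 4, 7, 9}:
G(0) = 0
G(1) = mex{0} = 1
G(2) = mex{1} = 0
G(3) = mex{0,0} = 1
G(4) = mex{1,1,0} = 2
G(5) = mex{2,0,1} = 3
G(6) = mex{3,1,0} = 2
G(7) = mex{2,2,1,0} = 3
G(8) = mex{3,3,2,1} = 0
G(9) = mex{0,2,3,0,0} = 1
G(10) = mex{1,3,2,1,1} = 0
G(11) = mex{0,0,3,2,0} = 1
G(12) = mex{1,1,0,3,1} = 2
G(13) = mex{2,0,1,2,2} = 3
G(14) = mex{3,1,0,3,3} = 2
G(15) = mex{2,2,1,0,2} = 3
G(16) = mex{3,3,2,1,3} = 0
G_A(16) = 0.
Stack B, S = {1, 2, 8}:
n :  0  1  2  3  4  5  6  7  8  9 10 11 12
G :  0  1  2  0  1  2  0  1  2  0  1  2  0
G_B(12) = 0.
Combined Grundy value = 0 ⊕ 0 = 0.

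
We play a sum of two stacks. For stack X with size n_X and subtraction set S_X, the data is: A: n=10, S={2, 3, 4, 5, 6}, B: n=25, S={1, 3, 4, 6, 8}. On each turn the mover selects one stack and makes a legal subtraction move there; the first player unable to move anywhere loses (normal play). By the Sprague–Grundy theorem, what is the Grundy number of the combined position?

Stack A, S = {2, 3, 4, 5, 6}:
G(0) = 0
G(1) = mex{} = 0
G(2) = mex{0} = 1
G(3) = mex{0,0} = 1
G(4) = mex{1,0,0} = 2
G(5) = mex{1,1,0,0} = 2
G(6) = mex{2,1,1,0,0} = 3
G(7) = mex{2,2,1,1,0} = 3
G(8) = mex{3,2,2,1,1} = 0
G(9) = mex{3,3,2,2,1} = 0
G(10) = mex{0,3,3,2,2} = 1
G_A(10) = 1.
Stack B, S = {1, 3, 4, 6, 8}:
n :  0  1  2  3  4  5  6  7  8  9 10 11 12 13 14 15 16 17 18 19 20 21 22 23 24 25
G :  0  1  0  1  2  3  2  0  1  0  1  2  3  2  0  1  0  1  2  3  2  0  1  0  1  2
G_B(25) = 2.
Combined Grundy value = 1 ⊕ 2 = 3.

3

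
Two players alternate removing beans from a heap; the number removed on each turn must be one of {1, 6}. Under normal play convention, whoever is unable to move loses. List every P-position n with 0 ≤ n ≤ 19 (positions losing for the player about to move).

n :  0  1  2  3  4  5  6  7  8  9 10 11 12 13 14 15 16 17 18 19
G :  0  1  0  1  0  1  2  0  1  0  1  0  1  2  0  1  0  1  0  1
P-positions are exactly the n with G(n) = 0.

0, 2, 4, 7, 9, 11, 14, 16, 18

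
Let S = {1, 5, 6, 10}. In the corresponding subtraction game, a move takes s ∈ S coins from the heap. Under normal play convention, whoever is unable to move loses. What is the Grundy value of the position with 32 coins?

2

n :  0  1  2  3  4  5  6  7  8  9 10 11 12 13 14 15 16 17 18 19 20 21 22 23 24 25 26 27 28 29 30 31 32
G :  0  1  0  1  0  1  2  3  2  3  2  0  1  0  1  0  1  2  3  2  3  2  0  1  0  1  0  1  2  3  2  3  2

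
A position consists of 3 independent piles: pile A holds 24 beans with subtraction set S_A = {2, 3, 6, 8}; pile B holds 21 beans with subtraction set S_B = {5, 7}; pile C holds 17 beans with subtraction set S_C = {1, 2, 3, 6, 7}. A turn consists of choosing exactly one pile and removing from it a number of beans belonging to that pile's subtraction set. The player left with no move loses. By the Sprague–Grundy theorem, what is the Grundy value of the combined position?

Pile A, S = {2, 3, 6, 8}:
G(0) = 0
G(1) = mex{} = 0
G(2) = mex{0} = 1
G(3) = mex{0,0} = 1
G(4) = mex{1,0} = 2
G(5) = mex{1,1} = 0
G(6) = mex{2,1,0} = 3
G(7) = mex{0,2,0} = 1
G(8) = mex{3,0,1,0} = 2
G(9) = mex{1,3,1,0} = 2
G(10) = mex{2,1,2,1} = 0
G(11) = mex{2,2,0,1} = 3
G(12) = mex{0,2,3,2} = 1
G(13) = mex{3,0,1,0} = 2
G(14) = mex{1,3,2,3} = 0
G(15) = mex{2,1,2,1} = 0
G(16) = mex{0,2,0,2} = 1
G(17) = mex{0,0,3,2} = 1
G(18) = mex{1,0,1,0} = 2
G(19) = mex{1,1,2,3} = 0
G(20) = mex{2,1,0,1} = 3
G(21) = mex{0,2,0,2} = 1
G(22) = mex{3,0,1,0} = 2
G(23) = mex{1,3,1,0} = 2
G(24) = mex{2,1,2,1} = 0
G_A(24) = 0.
Pile B, S = {5, 7}:
G(0) = 0
G(1) = mex{} = 0
G(2) = mex{} = 0
G(3) = mex{} = 0
G(4) = mex{} = 0
G(5) = mex{0} = 1
G(6) = mex{0} = 1
G(7) = mex{0,0} = 1
G(8) = mex{0,0} = 1
G(9) = mex{0,0} = 1
G(10) = mex{1,0} = 2
G(11) = mex{1,0} = 2
G(12) = mex{1,1} = 0
G(13) = mex{1,1} = 0
G(14) = mex{1,1} = 0
G(15) = mex{2,1} = 0
G(16) = mex{2,1} = 0
G(17) = mex{0,2} = 1
G(18) = mex{0,2} = 1
G(19) = mex{0,0} = 1
G(20) = mex{0,0} = 1
G(21) = mex{0,0} = 1
G_B(21) = 1.
Pile C, S = {1, 2, 3, 6, 7}:
n :  0  1  2  3  4  5  6  7  8  9 10 11 12 13 14 15 16 17
G :  0  1  2  3  0  1  2  3  0  1  2  3  0  1  2  3  0  1
G_C(17) = 1.
Combined Grundy value = 0 ⊕ 1 ⊕ 1 = 0.

0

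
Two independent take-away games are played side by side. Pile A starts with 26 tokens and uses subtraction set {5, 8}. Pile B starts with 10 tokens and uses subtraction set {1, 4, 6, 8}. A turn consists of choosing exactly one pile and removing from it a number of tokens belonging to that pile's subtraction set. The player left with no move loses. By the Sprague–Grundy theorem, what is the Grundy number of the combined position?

3

Pile A, S = {5, 8}:
G(0) = 0
G(1) = mex{} = 0
G(2) = mex{} = 0
G(3) = mex{} = 0
G(4) = mex{} = 0
G(5) = mex{0} = 1
G(6) = mex{0} = 1
G(7) = mex{0} = 1
G(8) = mex{0,0} = 1
G(9) = mex{0,0} = 1
G(10) = mex{1,0} = 2
G(11) = mex{1,0} = 2
G(12) = mex{1,0} = 2
G(13) = mex{1,1} = 0
G(14) = mex{1,1} = 0
G(15) = mex{2,1} = 0
G(16) = mex{2,1} = 0
G(17) = mex{2,1} = 0
G(18) = mex{0,2} = 1
G(19) = mex{0,2} = 1
G(20) = mex{0,2} = 1
G(21) = mex{0,0} = 1
G(22) = mex{0,0} = 1
G(23) = mex{1,0} = 2
G(24) = mex{1,0} = 2
G(25) = mex{1,0} = 2
G(26) = mex{1,1} = 0
G_A(26) = 0.
Pile B, S = {1, 4, 6, 8}:
G(0) = 0
G(1) = mex{0} = 1
G(2) = mex{1} = 0
G(3) = mex{0} = 1
G(4) = mex{1,0} = 2
G(5) = mex{2,1} = 0
G(6) = mex{0,0,0} = 1
G(7) = mex{1,1,1} = 0
G(8) = mex{0,2,0,0} = 1
G(9) = mex{1,0,1,1} = 2
G(10) = mex{2,1,2,0} = 3
G_B(10) = 3.
Combined Grundy value = 0 ⊕ 3 = 3.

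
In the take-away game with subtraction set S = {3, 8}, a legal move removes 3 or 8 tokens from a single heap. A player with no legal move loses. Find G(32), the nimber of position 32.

n :  0  1  2  3  4  5  6  7  8  9 10 11 12 13 14 15 16 17 18 19 20 21 22 23 24 25 26 27 28 29 30 31 32
G :  0  0  0  1  1  1  0  0  2  1  1  0  0  0  1  1  1  0  0  2  1  1  0  0  0  1  1  1  0  0  2  1  1

1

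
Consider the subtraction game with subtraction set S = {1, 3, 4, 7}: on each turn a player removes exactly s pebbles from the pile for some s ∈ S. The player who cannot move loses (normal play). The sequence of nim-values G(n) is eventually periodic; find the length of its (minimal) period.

n :  0  1  2  3  4  5  6  7  8  9 10 11 12 13 14 15 16 17
G :  0  1  0  1  2  3  2  3  0  1  0  1  2  3  2  3  0  1
G(n+8) = G(n) holds for n = 0,…,6 (a full window of length max(S) = 7), so the sequence is purely periodic with period 8.

8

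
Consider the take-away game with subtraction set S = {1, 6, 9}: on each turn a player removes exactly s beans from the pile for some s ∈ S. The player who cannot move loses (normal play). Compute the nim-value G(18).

1

n :  0  1  2  3  4  5  6  7  8  9 10 11 12 13 14 15 16 17 18
G :  0  1  0  1  0  1  2  0  1  2  3  2  0  1  0  1  2  0  1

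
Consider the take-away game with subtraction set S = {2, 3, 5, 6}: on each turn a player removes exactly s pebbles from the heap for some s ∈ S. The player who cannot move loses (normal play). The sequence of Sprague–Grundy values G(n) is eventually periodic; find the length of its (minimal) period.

8

G(0) = 0
G(1) = mex{} = 0
G(2) = mex{0} = 1
G(3) = mex{0,0} = 1
G(4) = mex{1,0} = 2
G(5) = mex{1,1,0} = 2
G(6) = mex{2,1,0,0} = 3
G(7) = mex{2,2,1,0} = 3
G(8) = mex{3,2,1,1} = 0
G(9) = mex{3,3,2,1} = 0
G(10) = mex{0,3,2,2} = 1
G(11) = mex{0,0,3,2} = 1
G(12) = mex{1,0,3,3} = 2
G(13) = mex{1,1,0,3} = 2
G(14) = mex{2,1,0,0} = 3
G(15) = mex{2,2,1,0} = 3
G(16) = mex{3,2,1,1} = 0
G(17) = mex{3,3,2,1} = 0
G(n+8) = G(n) holds for n = 0,…,5 (a full window of length max(S) = 6), so the sequence is purely periodic with period 8.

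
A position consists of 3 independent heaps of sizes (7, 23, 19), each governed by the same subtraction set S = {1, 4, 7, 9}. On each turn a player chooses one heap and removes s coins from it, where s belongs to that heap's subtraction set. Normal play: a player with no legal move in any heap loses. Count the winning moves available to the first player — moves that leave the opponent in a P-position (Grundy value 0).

2

All heaps use S = {1, 4, 7, 9}:
G(0) = 0
G(1) = mex{0} = 1
G(2) = mex{1} = 0
G(3) = mex{0} = 1
G(4) = mex{1,0} = 2
G(5) = mex{2,1} = 0
G(6) = mex{0,0} = 1
G(7) = mex{1,1,0} = 2
G(8) = mex{2,2,1} = 0
G(9) = mex{0,0,0,0} = 1
G(10) = mex{1,1,1,1} = 0
G(11) = mex{0,2,2,0} = 1
G(12) = mex{1,0,0,1} = 2
G(13) = mex{2,1,1,2} = 0
G(14) = mex{0,0,2,0} = 1
G(15) = mex{1,1,0,1} = 2
G(16) = mex{2,2,1,2} = 0
G(17) = mex{0,0,0,0} = 1
G(18) = mex{1,1,1,1} = 0
G(19) = mex{0,2,2,0} = 1
G(20) = mex{1,0,0,1} = 2
G(21) = mex{2,1,1,2} = 0
G(22) = mex{0,0,2,0} = 1
G(23) = mex{1,1,0,1} = 2
Heap A: G(7) = 2.
Heap B: G(23) = 2.
Heap C: G(19) = 1.
Combined Grundy value = 2 ⊕ 2 ⊕ 1 = 1.
A winning move leaves total XOR = 0, i.e. changes one component's Grundy value g to g ⊕ X where X is the current total.
Heap A: need g' = 2⊕1 = 3. Options: 7−1→G=1, 7−4→G=1, 7−7→G=0. Hits: 0.
Heap B: need g' = 2⊕1 = 3. Options: 23−1→G=1, 23−4→G=1, 23−7→G=0, 23−9→G=1. Hits: 0.
Heap C: need g' = 1⊕1 = 0. Options: 19−1→G=0, 19−4→G=2, 19−7→G=2, 19−9→G=0. Hits: 2.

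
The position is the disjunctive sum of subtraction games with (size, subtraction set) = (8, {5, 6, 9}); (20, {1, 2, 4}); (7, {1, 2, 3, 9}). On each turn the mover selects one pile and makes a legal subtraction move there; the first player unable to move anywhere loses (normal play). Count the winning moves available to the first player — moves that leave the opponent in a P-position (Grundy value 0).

0

Pile A, S = {5, 6, 9}:
G(0) = 0
G(1) = mex{} = 0
G(2) = mex{} = 0
G(3) = mex{} = 0
G(4) = mex{} = 0
G(5) = mex{0} = 1
G(6) = mex{0,0} = 1
G(7) = mex{0,0} = 1
G(8) = mex{0,0} = 1
G_A(8) = 1.
Pile B, S = {1, 2, 4}:
n :  0  1  2  3  4  5  6  7  8  9 10 11 12 13 14 15 16 17 18 19 20
G :  0  1  2  0  1  2  0  1  2  0  1  2  0  1  2  0  1  2  0  1  2
G_B(20) = 2.
Pile C, S = {1, 2, 3, 9}:
G(0) = 0
G(1) = mex{0} = 1
G(2) = mex{1,0} = 2
G(3) = mex{2,1,0} = 3
G(4) = mex{3,2,1} = 0
G(5) = mex{0,3,2} = 1
G(6) = mex{1,0,3} = 2
G(7) = mex{2,1,0} = 3
G_C(7) = 3.
Combined Grundy value = 1 ⊕ 2 ⊕ 3 = 0.
A winning move leaves total XOR = 0, i.e. changes one component's Grundy value g to g ⊕ X where X is the current total.
Pile A: target g' = 1⊕0 = 1, but every legal move changes the Grundy value (mex property), so 0 moves.
Pile B: target g' = 2⊕0 = 2, but every legal move changes the Grundy value (mex property), so 0 moves.
Pile C: target g' = 3⊕0 = 3, but every legal move changes the Grundy value (mex property), so 0 moves.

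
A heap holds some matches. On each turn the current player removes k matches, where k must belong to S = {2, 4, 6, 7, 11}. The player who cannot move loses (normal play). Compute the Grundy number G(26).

4

G(0) = 0
G(1) = mex{} = 0
G(2) = mex{0} = 1
G(3) = mex{0} = 1
G(4) = mex{1,0} = 2
G(5) = mex{1,0} = 2
G(6) = mex{2,1,0} = 3
G(7) = mex{2,1,0,0} = 3
G(8) = mex{3,2,1,0} = 4
G(9) = mex{3,2,1,1} = 0
G(10) = mex{4,3,2,1} = 0
G(11) = mex{0,3,2,2,0} = 1
G(12) = mex{0,4,3,2,0} = 1
G(13) = mex{1,0,3,3,1} = 2
G(14) = mex{1,0,4,3,1} = 2
G(15) = mex{2,1,0,4,2} = 3
G(16) = mex{2,1,0,0,2} = 3
G(17) = mex{3,2,1,0,3} = 4
G(18) = mex{3,2,1,1,3} = 0
G(19) = mex{4,3,2,1,4} = 0
G(20) = mex{0,3,2,2,0} = 1
G(21) = mex{0,4,3,2,0} = 1
G(22) = mex{1,0,3,3,1} = 2
G(23) = mex{1,0,4,3,1} = 2
G(24) = mex{2,1,0,4,2} = 3
G(25) = mex{2,1,0,0,2} = 3
G(26) = mex{3,2,1,0,3} = 4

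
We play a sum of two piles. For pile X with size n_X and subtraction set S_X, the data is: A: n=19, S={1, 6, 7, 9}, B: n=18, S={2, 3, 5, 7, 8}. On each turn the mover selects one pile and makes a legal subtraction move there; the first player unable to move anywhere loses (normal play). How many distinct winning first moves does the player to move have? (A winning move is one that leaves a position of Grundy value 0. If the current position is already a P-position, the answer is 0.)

1

Pile A, S = {1, 6, 7, 9}:
n :  0  1  2  3  4  5  6  7  8  9 10 11 12 13 14 15 16 17 18 19
G :  0  1  0  1  0  1  2  3  2  3  2  3  0  1  0  1  0  1  2  3
G_A(19) = 3.
Pile B, S = {2, 3, 5, 7, 8}:
n :  0  1  2  3  4  5  6  7  8  9 10 11 12 13 14 15 16 17 18
G :  0  0  1  1  2  2  3  3  4  4  0  0  1  1  2  2  3  3  4
G_B(18) = 4.
Combined Grundy value = 3 ⊕ 4 = 7.
A winning move leaves total XOR = 0, i.e. changes one component's Grundy value g to g ⊕ X where X is the current total.
Pile A: need g' = 3⊕7 = 4. Options: 19−1→G=2, 19−6→G=1, 19−7→G=0, 19−9→G=2. Hits: 0.
Pile B: need g' = 4⊕7 = 3. Options: 18−2→G=3, 18−3→G=2, 18−5→G=1, 18−7→G=0, 18−8→G=0. Hits: 1.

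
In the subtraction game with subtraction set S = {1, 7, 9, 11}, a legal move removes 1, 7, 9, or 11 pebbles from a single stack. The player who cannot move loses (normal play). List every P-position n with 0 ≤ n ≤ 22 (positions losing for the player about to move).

0, 2, 4, 6, 8, 10, 12, 14, 16, 18, 20, 22

G(0) = 0
G(1) = mex{0} = 1
G(2) = mex{1} = 0
G(3) = mex{0} = 1
G(4) = mex{1} = 0
G(5) = mex{0} = 1
G(6) = mex{1} = 0
G(7) = mex{0,0} = 1
G(8) = mex{1,1} = 0
G(9) = mex{0,0,0} = 1
G(10) = mex{1,1,1} = 0
G(11) = mex{0,0,0,0} = 1
G(12) = mex{1,1,1,1} = 0
G(13) = mex{0,0,0,0} = 1
G(14) = mex{1,1,1,1} = 0
G(15) = mex{0,0,0,0} = 1
G(16) = mex{1,1,1,1} = 0
G(17) = mex{0,0,0,0} = 1
G(18) = mex{1,1,1,1} = 0
G(19) = mex{0,0,0,0} = 1
G(20) = mex{1,1,1,1} = 0
G(21) = mex{0,0,0,0} = 1
G(22) = mex{1,1,1,1} = 0
P-positions are exactly the n with G(n) = 0.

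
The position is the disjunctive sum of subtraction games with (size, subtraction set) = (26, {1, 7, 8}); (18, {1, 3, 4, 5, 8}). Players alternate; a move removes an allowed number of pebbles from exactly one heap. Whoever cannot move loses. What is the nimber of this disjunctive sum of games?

Heap A, S = {1, 7, 8}:
n :  0  1  2  3  4  5  6  7  8  9 10 11 12 13 14 15 16 17 18 19 20 21 22 23 24 25 26
G :  0  1  0  1  0  1  0  1  2  3  2  3  2  3  2  0  1  0  1  0  1  0  1  2  3  2  3
G_A(26) = 3.
Heap B, S = {1, 3, 4, 5, 8}:
n :  0  1  2  3  4  5  6  7  8  9 10 11 12 13 14 15 16 17 18
G :  0  1  0  1  2  3  2  3  4  0  1  0  1  2  3  2  3  4  0
G_B(18) = 0.
Combined Grundy value = 3 ⊕ 0 = 3.

3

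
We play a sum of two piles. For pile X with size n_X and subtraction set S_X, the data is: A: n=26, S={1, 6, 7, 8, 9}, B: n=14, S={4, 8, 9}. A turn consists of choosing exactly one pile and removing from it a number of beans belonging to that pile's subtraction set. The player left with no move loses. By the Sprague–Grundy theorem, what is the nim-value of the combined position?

Pile A, S = {1, 6, 7, 8, 9}:
n :  0  1  2  3  4  5  6  7  8  9 10 11 12 13 14 15 16 17 18 19 20 21 22 23 24 25 26
G :  0  1  0  1  0  1  2  3  2  3  2  3  4  5  0  1  0  1  0  1  2  3  2  3  2  3  4
G_A(26) = 4.
Pile B, S = {4, 8, 9}:
n :  0  1  2  3  4  5  6  7  8  9 10 11 12 13 14
G :  0  0  0  0  1  1  1  1  2  2  2  2  3  0  0
G_B(14) = 0.
Combined Grundy value = 4 ⊕ 0 = 4.

4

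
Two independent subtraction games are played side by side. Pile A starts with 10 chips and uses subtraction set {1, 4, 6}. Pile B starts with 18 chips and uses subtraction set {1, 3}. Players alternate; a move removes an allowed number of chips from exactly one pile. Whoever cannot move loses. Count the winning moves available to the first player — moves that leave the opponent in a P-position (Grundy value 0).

Pile A, S = {1, 4, 6}:
G(0) = 0
G(1) = mex{0} = 1
G(2) = mex{1} = 0
G(3) = mex{0} = 1
G(4) = mex{1,0} = 2
G(5) = mex{2,1} = 0
G(6) = mex{0,0,0} = 1
G(7) = mex{1,1,1} = 0
G(8) = mex{0,2,0} = 1
G(9) = mex{1,0,1} = 2
G(10) = mex{2,1,2} = 0
G_A(10) = 0.
Pile B, S = {1, 3}:
G(0) = 0
G(1) = mex{0} = 1
G(2) = mex{1} = 0
G(3) = mex{0,0} = 1
G(4) = mex{1,1} = 0
G(5) = mex{0,0} = 1
G(6) = mex{1,1} = 0
G(7) = mex{0,0} = 1
G(8) = mex{1,1} = 0
G(9) = mex{0,0} = 1
G(10) = mex{1,1} = 0
G(11) = mex{0,0} = 1
G(12) = mex{1,1} = 0
G(13) = mex{0,0} = 1
G(14) = mex{1,1} = 0
G(15) = mex{0,0} = 1
G(16) = mex{1,1} = 0
G(17) = mex{0,0} = 1
G(18) = mex{1,1} = 0
G_B(18) = 0.
Combined Grundy value = 0 ⊕ 0 = 0.
A winning move leaves total XOR = 0, i.e. changes one component's Grundy value g to g ⊕ X where X is the current total.
Pile A: target g' = 0⊕0 = 0, but every legal move changes the Grundy value (mex property), so 0 moves.
Pile B: target g' = 0⊕0 = 0, but every legal move changes the Grundy value (mex property), so 0 moves.

0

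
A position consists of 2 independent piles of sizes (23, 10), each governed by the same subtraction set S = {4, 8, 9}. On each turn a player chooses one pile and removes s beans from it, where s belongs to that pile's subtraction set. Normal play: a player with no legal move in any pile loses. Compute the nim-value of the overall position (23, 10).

All piles use S = {4, 8, 9}:
G(0) = 0
G(1) = mex{} = 0
G(2) = mex{} = 0
G(3) = mex{} = 0
G(4) = mex{0} = 1
G(5) = mex{0} = 1
G(6) = mex{0} = 1
G(7) = mex{0} = 1
G(8) = mex{1,0} = 2
G(9) = mex{1,0,0} = 2
G(10) = mex{1,0,0} = 2
G(11) = mex{1,0,0} = 2
G(12) = mex{2,1,0} = 3
G(13) = mex{2,1,1} = 0
G(14) = mex{2,1,1} = 0
G(15) = mex{2,1,1} = 0
G(16) = mex{3,2,1} = 0
G(17) = mex{0,2,2} = 1
G(18) = mex{0,2,2} = 1
G(19) = mex{0,2,2} = 1
G(20) = mex{0,3,2} = 1
G(21) = mex{1,0,3} = 2
G(22) = mex{1,0,0} = 2
G(23) = mex{1,0,0} = 2
Pile A: G(23) = 2.
Pile B: G(10) = 2.
Combined Grundy value = 2 ⊕ 2 = 0.

0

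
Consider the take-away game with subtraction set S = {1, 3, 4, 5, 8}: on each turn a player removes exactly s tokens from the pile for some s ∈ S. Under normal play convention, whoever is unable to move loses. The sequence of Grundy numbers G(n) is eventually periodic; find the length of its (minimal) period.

9

G(0) = 0
G(1) = mex{0} = 1
G(2) = mex{1} = 0
G(3) = mex{0,0} = 1
G(4) = mex{1,1,0} = 2
G(5) = mex{2,0,1,0} = 3
G(6) = mex{3,1,0,1} = 2
G(7) = mex{2,2,1,0} = 3
G(8) = mex{3,3,2,1,0} = 4
G(9) = mex{4,2,3,2,1} = 0
G(10) = mex{0,3,2,3,0} = 1
G(11) = mex{1,4,3,2,1} = 0
G(12) = mex{0,0,4,3,2} = 1
G(13) = mex{1,1,0,4,3} = 2
G(14) = mex{2,0,1,0,2} = 3
G(15) = mex{3,1,0,1,3} = 2
G(16) = mex{2,2,1,0,4} = 3
G(17) = mex{3,3,2,1,0} = 4
G(18) = mex{4,2,3,2,1} = 0
G(19) = mex{0,3,2,3,0} = 1
G(n+9) = G(n) holds for n = 0,…,7 (a full window of length max(S) = 8), so the sequence is purely periodic with period 9.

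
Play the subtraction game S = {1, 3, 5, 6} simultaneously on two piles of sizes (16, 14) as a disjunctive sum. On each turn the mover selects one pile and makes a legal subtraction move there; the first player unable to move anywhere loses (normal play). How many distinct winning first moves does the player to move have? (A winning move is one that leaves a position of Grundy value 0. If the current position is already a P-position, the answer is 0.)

0

All piles use S = {1, 3, 5, 6}:
n :  0  1  2  3  4  5  6  7  8  9 10 11 12 13 14 15 16
G :  0  1  0  1  0  1  2  3  2  3  2  0  1  0  1  0  1
Pile A: G(16) = 1.
Pile B: G(14) = 1.
Combined Grundy value = 1 ⊕ 1 = 0.
A winning move leaves total XOR = 0, i.e. changes one component's Grundy value g to g ⊕ X where X is the current total.
Pile A: target g' = 1⊕0 = 1, but every legal move changes the Grundy value (mex property), so 0 moves.
Pile B: target g' = 1⊕0 = 1, but every legal move changes the Grundy value (mex property), so 0 moves.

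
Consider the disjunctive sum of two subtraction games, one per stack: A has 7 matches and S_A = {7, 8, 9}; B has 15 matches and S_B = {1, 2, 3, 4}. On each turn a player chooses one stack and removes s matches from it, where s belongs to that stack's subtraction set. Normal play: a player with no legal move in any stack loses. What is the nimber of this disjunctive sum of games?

1

Stack A, S = {7, 8, 9}:
n : 0 1 2 3 4 5 6 7
G : 0 0 0 0 0 0 0 1
G_A(7) = 1.
Stack B, S = {1, 2, 3, 4}:
G(0) = 0
G(1) = mex{0} = 1
G(2) = mex{1,0} = 2
G(3) = mex{2,1,0} = 3
G(4) = mex{3,2,1,0} = 4
G(5) = mex{4,3,2,1} = 0
G(6) = mex{0,4,3,2} = 1
G(7) = mex{1,0,4,3} = 2
G(8) = mex{2,1,0,4} = 3
G(9) = mex{3,2,1,0} = 4
G(10) = mex{4,3,2,1} = 0
G(11) = mex{0,4,3,2} = 1
G(12) = mex{1,0,4,3} = 2
G(13) = mex{2,1,0,4} = 3
G(14) = mex{3,2,1,0} = 4
G(15) = mex{4,3,2,1} = 0
G_B(15) = 0.
Combined Grundy value = 1 ⊕ 0 = 1.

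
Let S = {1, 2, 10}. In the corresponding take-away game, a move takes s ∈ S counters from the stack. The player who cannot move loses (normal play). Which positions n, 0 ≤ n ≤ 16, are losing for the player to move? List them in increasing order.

n :  0  1  2  3  4  5  6  7  8  9 10 11 12 13 14 15 16
G :  0  1  2  0  1  2  0  1  2  0  1  2  0  1  2  0  1
P-positions are exactly the n with G(n) = 0.

0, 3, 6, 9, 12, 15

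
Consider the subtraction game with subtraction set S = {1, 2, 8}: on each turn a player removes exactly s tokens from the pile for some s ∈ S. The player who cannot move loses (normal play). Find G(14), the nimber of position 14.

2

G(0) = 0
G(1) = mex{0} = 1
G(2) = mex{1,0} = 2
G(3) = mex{2,1} = 0
G(4) = mex{0,2} = 1
G(5) = mex{1,0} = 2
G(6) = mex{2,1} = 0
G(7) = mex{0,2} = 1
G(8) = mex{1,0,0} = 2
G(9) = mex{2,1,1} = 0
G(10) = mex{0,2,2} = 1
G(11) = mex{1,0,0} = 2
G(12) = mex{2,1,1} = 0
G(13) = mex{0,2,2} = 1
G(14) = mex{1,0,0} = 2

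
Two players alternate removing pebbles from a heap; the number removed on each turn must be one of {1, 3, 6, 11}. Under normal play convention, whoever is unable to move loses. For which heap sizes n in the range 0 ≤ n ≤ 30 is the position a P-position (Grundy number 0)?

0, 2, 4, 9, 14, 16, 18, 23, 28, 30

n :  0  1  2  3  4  5  6  7  8  9 10 11 12 13 14 15 16 17 18 19 20 21 22 23 24 25 26 27 28 29 30
G :  0  1  0  1  0  1  2  3  2  0  1  3  4  2  0  1  0  1  0  1  2  3  2  0  1  3  4  2  0  1  0
P-positions are exactly the n with G(n) = 0.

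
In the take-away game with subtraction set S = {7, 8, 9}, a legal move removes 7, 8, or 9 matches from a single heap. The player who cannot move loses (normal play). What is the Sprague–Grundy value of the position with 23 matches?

1

G(0) = 0
G(1) = mex{} = 0
G(2) = mex{} = 0
G(3) = mex{} = 0
G(4) = mex{} = 0
G(5) = mex{} = 0
G(6) = mex{} = 0
G(7) = mex{0} = 1
G(8) = mex{0,0} = 1
G(9) = mex{0,0,0} = 1
G(10) = mex{0,0,0} = 1
G(11) = mex{0,0,0} = 1
G(12) = mex{0,0,0} = 1
G(13) = mex{0,0,0} = 1
G(14) = mex{1,0,0} = 2
G(15) = mex{1,1,0} = 2
G(16) = mex{1,1,1} = 0
G(17) = mex{1,1,1} = 0
G(18) = mex{1,1,1} = 0
G(19) = mex{1,1,1} = 0
G(20) = mex{1,1,1} = 0
G(21) = mex{2,1,1} = 0
G(22) = mex{2,2,1} = 0
G(23) = mex{0,2,2} = 1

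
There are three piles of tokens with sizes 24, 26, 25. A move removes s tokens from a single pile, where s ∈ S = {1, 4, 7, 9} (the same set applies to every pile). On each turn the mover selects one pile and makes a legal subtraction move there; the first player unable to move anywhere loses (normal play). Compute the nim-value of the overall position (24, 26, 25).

1

All piles use S = {1, 4, 7, 9}:
G(0) = 0
G(1) = mex{0} = 1
G(2) = mex{1} = 0
G(3) = mex{0} = 1
G(4) = mex{1,0} = 2
G(5) = mex{2,1} = 0
G(6) = mex{0,0} = 1
G(7) = mex{1,1,0} = 2
G(8) = mex{2,2,1} = 0
G(9) = mex{0,0,0,0} = 1
G(10) = mex{1,1,1,1} = 0
G(11) = mex{0,2,2,0} = 1
G(12) = mex{1,0,0,1} = 2
G(13) = mex{2,1,1,2} = 0
G(14) = mex{0,0,2,0} = 1
G(15) = mex{1,1,0,1} = 2
G(16) = mex{2,2,1,2} = 0
G(17) = mex{0,0,0,0} = 1
G(18) = mex{1,1,1,1} = 0
G(19) = mex{0,2,2,0} = 1
G(20) = mex{1,0,0,1} = 2
G(21) = mex{2,1,1,2} = 0
G(22) = mex{0,0,2,0} = 1
G(23) = mex{1,1,0,1} = 2
G(24) = mex{2,2,1,2} = 0
G(25) = mex{0,0,0,0} = 1
G(26) = mex{1,1,1,1} = 0
Pile A: G(24) = 0.
Pile B: G(26) = 0.
Pile C: G(25) = 1.
Combined Grundy value = 0 ⊕ 0 ⊕ 1 = 1.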